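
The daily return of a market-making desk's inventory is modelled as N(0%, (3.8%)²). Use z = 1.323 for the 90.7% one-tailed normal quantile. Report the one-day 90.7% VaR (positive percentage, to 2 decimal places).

VaR = z·σ = 1.323 × 3.8% = 5.027%.

5.03%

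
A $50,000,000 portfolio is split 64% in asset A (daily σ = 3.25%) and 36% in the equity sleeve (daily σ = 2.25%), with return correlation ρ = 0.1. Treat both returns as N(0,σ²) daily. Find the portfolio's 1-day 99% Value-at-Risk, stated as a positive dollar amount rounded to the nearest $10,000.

$2,680,000

σ_p² = 0.64²·3.25² + 0.36²·2.25² + 2·0.1·0.64·0.36·3.25·2.25 = 5.3195 (%²).
σ_p = √5.3195 = 2.306%.
At 99%, z = 2.326.
VaR = 2.326 × 2.306% = 5.364%; on $50,000,000 that is $2,682,000.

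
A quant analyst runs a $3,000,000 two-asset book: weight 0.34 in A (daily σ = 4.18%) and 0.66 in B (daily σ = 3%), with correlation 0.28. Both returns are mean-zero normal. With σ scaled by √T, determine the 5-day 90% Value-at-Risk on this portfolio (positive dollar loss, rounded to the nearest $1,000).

$236,000

σ_p = √(0.34²·4.18² + 0.66²·3² + 2·0.28·0.34·0.66·4.18·3) = 2.742%.
σ_{5d} = 2.742% × √5 = 6.131%.
z(90%) = 1.282.
VaR = 1.282 × 6.131% = 7.860%; on $3,000,000 that is $235,800.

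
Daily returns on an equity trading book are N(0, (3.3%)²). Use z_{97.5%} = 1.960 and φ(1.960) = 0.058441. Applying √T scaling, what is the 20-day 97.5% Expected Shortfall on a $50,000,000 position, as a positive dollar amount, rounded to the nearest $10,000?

$17,250,000

σ_{20d} = 3.3% × √20 = 14.758%.
ES multiplier = φ(z)/(1−α) = 0.058441/0.025 = 2.338.
ES = 14.758% × 2.338 = 34.504%; on $50,000,000: $17,252,000.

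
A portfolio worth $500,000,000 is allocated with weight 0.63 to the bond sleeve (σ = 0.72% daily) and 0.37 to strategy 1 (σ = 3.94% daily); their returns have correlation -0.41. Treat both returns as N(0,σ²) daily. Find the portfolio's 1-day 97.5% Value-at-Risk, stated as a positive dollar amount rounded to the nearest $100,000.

σ_p² = 0.63²·0.72² + 0.37²·3.94² + 2·-0.41·0.63·0.37·0.72·3.94 = 1.7887 (%²).
σ_p = √1.7887 = 1.337%.
At 97.5%, z = 1.960.
VaR = 1.960 × 1.337% = 2.621%; on $500,000,000 that is $13,105,000.

$13,100,000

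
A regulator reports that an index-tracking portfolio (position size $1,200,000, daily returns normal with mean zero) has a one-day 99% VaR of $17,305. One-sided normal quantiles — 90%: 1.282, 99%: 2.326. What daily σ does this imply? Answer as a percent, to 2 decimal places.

VaR as a fraction: $17,305 / $1,200,000 = 1.442%.
σ = VaR / z = 1.442% / 2.326 = 0.620%.

0.62%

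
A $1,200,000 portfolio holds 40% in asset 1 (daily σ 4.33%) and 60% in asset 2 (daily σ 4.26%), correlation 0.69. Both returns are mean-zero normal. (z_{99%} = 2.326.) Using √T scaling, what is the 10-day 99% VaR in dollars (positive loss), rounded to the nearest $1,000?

$349,000

σ_p = √(0.4²·4.33² + 0.6²·4.26² + 2·0.69·0.4·0.6·4.33·4.26) = 3.955%.
σ_{10d} = 3.955% × √10 = 12.507%.
VaR = 2.326 × 12.507% = 29.091%; on $1,200,000 that is $349,092.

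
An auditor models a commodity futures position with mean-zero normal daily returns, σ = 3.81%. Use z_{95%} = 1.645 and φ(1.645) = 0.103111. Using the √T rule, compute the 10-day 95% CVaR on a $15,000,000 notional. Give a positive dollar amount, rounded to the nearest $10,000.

$3,730,000

σ_{10d} = 3.81% × √10 = 12.048%.
ES multiplier = φ(z)/(1−α) = 0.103111/0.05 = 2.062.
ES = 12.048% × 2.062 = 24.843%; on $15,000,000: $3,726,450.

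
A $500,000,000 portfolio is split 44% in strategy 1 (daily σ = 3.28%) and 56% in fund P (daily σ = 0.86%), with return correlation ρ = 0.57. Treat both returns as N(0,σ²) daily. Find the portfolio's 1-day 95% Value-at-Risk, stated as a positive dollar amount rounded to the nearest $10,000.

$14,500,000

σ_p² = 0.44²·3.28² + 0.56²·0.86² + 2·0.57·0.44·0.56·3.28·0.86 = 3.1071 (%²).
σ_p = √3.1071 = 1.763%.
At 95%, z = 1.645.
VaR = 1.645 × 1.763% = 2.900%; on $500,000,000 that is $14,500,000.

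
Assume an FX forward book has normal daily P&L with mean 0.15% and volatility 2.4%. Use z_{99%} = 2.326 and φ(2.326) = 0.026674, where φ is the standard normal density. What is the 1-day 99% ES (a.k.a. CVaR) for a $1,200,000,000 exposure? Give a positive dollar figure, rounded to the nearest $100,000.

$75,000,000

Tail multiplier: φ(z)/(1−α) = 0.026674 / 0.01 = 2.667.
ES = −(0.15%) + 2.4% × 2.667 = 6.251%.
On $1,200,000,000: 0.06251 × $1,200,000,000 = $75,012,000.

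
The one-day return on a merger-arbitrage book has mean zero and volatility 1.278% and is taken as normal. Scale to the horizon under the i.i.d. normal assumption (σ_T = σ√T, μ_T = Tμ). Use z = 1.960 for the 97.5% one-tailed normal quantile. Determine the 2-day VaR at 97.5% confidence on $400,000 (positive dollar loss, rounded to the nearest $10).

$14,170

σ_{2d} = 1.278% × √2 = 1.807%.
VaR = 1.960 × 1.807% = 3.542%.
On $400,000: 0.03542 × $400,000 = $14,168.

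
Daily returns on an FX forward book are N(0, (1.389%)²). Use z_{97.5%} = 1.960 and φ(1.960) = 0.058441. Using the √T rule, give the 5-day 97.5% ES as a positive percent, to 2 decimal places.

σ_{5d} = 1.389% × √5 = 3.106%.
ES multiplier = φ(z)/(1−α) = 0.058441/0.025 = 2.338.
ES = 3.106% × 2.338 = 7.262%.

7.26%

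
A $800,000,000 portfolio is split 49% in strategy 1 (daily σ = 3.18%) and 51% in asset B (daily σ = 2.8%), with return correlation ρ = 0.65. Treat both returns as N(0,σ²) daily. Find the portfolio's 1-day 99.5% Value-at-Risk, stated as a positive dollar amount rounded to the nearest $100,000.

σ_p² = 0.49²·3.18² + 0.51²·2.8² + 2·0.65·0.49·0.51·3.18·2.8 = 7.3598 (%²).
σ_p = √7.3598 = 2.713%.
At 99.5%, z = 2.576.
VaR = 2.576 × 2.713% = 6.989%; on $800,000,000 that is $55,912,000.

$55,900,000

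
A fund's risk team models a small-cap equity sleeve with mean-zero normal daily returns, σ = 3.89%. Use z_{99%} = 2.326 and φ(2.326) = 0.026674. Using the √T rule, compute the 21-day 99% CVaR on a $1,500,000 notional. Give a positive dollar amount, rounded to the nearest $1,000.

σ_{21d} = 3.89% × √21 = 17.826%.
ES multiplier = φ(z)/(1−α) = 0.026674/0.01 = 2.667.
ES = 17.826% × 2.667 = 47.542%; on $1,500,000: $713,130.

$713,000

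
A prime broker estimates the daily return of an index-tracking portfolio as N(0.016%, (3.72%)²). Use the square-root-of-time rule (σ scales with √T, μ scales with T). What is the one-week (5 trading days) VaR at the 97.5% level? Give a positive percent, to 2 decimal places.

16.22%

At 97.5%, z = 1.960.
σ_{5d} = 3.72% × √5 = 8.318%; μ_{5d} = 5 × 0.016% = 0.080%.
VaR = −(0.080%) + 1.960 × 8.318% = 16.223%.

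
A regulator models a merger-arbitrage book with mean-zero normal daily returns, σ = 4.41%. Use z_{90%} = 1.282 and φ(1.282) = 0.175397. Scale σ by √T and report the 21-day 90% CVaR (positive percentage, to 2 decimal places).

σ_{21d} = 4.41% × √21 = 20.209%.
ES multiplier = φ(z)/(1−α) = 0.175397/0.1 = 1.754.
ES = 20.209% × 1.754 = 35.447%.

35.45%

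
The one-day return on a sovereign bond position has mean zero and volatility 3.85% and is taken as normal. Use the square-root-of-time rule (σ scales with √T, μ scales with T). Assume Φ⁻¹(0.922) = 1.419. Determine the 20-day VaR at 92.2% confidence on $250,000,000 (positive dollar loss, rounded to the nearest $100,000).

$61,100,000

σ_{20d} = 3.85% × √20 = 17.218%.
VaR = 1.419 × 17.218% = 24.432%.
On $250,000,000: 0.24432 × $250,000,000 = $61,080,000.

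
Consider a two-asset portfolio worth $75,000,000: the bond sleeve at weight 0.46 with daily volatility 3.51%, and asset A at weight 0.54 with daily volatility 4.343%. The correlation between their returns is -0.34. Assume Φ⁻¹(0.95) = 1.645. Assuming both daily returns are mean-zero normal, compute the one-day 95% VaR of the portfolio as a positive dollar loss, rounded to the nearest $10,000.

$2,900,000

σ_p² = 0.46²·3.51² + 0.54²·4.343² + 2·-0.34·0.46·0.54·3.51·4.343 = 5.5321 (%²).
σ_p = √5.5321 = 2.352%.
VaR = 1.645 × 2.352% = 3.869%; on $75,000,000 that is $2,901,750.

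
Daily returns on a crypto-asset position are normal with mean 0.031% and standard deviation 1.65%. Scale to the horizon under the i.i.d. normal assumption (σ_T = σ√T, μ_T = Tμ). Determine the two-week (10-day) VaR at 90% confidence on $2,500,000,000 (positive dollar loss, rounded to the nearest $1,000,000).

At 90%, z = 1.282.
σ_{10d} = 1.65% × √10 = 5.218%; μ_{10d} = 10 × 0.031% = 0.310%.
VaR = −(0.310%) + 1.282 × 5.218% = 6.379%.
On $2,500,000,000: 0.06379 × $2,500,000,000 = $159,475,000.

$159,000,000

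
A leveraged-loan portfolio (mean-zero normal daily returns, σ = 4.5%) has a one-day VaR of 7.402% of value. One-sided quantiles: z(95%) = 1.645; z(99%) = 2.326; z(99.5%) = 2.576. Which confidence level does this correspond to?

Implied z = VaR/σ = 7.402 / 4.5 = 1.645.
This matches z(95%) = 1.645.

95%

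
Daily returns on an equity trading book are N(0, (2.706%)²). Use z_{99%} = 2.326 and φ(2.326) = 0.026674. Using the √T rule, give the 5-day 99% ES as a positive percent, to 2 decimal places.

σ_{5d} = 2.706% × √5 = 6.051%.
ES multiplier = φ(z)/(1−α) = 0.026674/0.01 = 2.667.
ES = 6.051% × 2.667 = 16.138%.

16.14%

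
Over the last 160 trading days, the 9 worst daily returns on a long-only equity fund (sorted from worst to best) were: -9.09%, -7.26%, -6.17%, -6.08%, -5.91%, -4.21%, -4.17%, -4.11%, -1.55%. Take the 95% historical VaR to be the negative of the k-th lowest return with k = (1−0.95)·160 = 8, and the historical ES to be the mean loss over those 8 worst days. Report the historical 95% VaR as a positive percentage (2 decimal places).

4.11%

k = 8; the 8th lowest return is -4.11%, so VaR = 4.11%.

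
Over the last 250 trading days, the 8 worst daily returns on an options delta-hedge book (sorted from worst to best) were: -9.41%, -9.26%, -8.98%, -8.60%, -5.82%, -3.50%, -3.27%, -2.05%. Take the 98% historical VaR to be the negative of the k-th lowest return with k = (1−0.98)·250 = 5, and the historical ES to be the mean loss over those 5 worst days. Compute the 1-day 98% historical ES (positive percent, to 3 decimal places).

8.414%

The 5 worst returns sum to -42.07%.
ES = −(-42.07%) / 5 = 8.414%.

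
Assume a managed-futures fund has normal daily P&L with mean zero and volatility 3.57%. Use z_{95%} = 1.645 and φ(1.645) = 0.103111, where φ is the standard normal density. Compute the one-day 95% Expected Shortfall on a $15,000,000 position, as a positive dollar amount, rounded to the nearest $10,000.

$1,100,000

Tail multiplier: φ(z)/(1−α) = 0.103111 / 0.05 = 2.062.
ES = 3.57% × 2.062 = 7.361%.
On $15,000,000: 0.07361 × $15,000,000 = $1,104,150.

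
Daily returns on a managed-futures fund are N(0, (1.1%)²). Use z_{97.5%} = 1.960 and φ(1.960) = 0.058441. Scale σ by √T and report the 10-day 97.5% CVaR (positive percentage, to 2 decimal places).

σ_{10d} = 1.1% × √10 = 3.479%.
ES multiplier = φ(z)/(1−α) = 0.058441/0.025 = 2.338.
ES = 3.479% × 2.338 = 8.134%.

8.13%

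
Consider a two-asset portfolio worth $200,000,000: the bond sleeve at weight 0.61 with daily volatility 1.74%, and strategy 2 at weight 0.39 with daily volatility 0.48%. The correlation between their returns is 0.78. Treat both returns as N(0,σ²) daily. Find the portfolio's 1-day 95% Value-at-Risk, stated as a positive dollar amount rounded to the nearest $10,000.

$3,990,000

σ_p² = 0.61²·1.74² + 0.39²·0.48² + 2·0.78·0.61·0.39·1.74·0.48 = 1.4716 (%²).
σ_p = √1.4716 = 1.213%.
At 95%, z = 1.645.
VaR = 1.645 × 1.213% = 1.995%; on $200,000,000 that is $3,990,000.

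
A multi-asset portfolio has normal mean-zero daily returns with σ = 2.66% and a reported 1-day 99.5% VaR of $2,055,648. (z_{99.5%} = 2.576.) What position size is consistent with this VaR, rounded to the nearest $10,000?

VaR as a fraction of value: z·σ = 2.576 × 2.66% = 6.85216%.
Position = $2,055,648 / 0.0685216 = $30,000,000.

$30,000,000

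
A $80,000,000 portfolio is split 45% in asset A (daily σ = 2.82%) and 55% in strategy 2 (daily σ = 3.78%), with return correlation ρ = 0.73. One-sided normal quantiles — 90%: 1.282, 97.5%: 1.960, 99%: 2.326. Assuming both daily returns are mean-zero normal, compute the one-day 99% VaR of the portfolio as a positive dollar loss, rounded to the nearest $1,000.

σ_p² = 0.45²·2.82² + 0.55²·3.78² + 2·0.73·0.45·0.55·2.82·3.78 = 9.7844 (%²).
σ_p = √9.7844 = 3.128%.
VaR = 2.326 × 3.128% = 7.276%; on $80,000,000 that is $5,820,800.

$5,821,000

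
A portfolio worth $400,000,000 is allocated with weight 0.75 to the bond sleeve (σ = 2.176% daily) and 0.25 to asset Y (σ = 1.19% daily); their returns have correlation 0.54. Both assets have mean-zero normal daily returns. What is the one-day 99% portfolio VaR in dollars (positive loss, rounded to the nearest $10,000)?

$16,840,000

σ_p² = 0.75²·2.176² + 0.25²·1.19² + 2·0.54·0.75·0.25·2.176·1.19 = 3.2763 (%²).
σ_p = √3.2763 = 1.810%.
At 99%, z = 2.326.
VaR = 2.326 × 1.810% = 4.210%; on $400,000,000 that is $16,840,000.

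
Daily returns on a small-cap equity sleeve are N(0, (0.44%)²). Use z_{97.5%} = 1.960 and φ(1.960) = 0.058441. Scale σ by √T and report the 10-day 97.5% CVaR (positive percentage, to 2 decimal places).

σ_{10d} = 0.44% × √10 = 1.391%.
ES multiplier = φ(z)/(1−α) = 0.058441/0.025 = 2.338.
ES = 1.391% × 2.338 = 3.252%.

3.25%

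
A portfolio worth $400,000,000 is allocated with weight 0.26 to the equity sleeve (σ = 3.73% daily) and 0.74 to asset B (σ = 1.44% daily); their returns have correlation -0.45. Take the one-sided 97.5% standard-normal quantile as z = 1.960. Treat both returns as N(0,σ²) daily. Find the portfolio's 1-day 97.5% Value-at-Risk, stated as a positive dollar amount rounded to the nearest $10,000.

σ_p² = 0.26²·3.73² + 0.74²·1.44² + 2·-0.45·0.26·0.74·3.73·1.44 = 1.1459 (%²).
σ_p = √1.1459 = 1.070%.
VaR = 1.960 × 1.070% = 2.097%; on $400,000,000 that is $8,388,000.

$8,390,000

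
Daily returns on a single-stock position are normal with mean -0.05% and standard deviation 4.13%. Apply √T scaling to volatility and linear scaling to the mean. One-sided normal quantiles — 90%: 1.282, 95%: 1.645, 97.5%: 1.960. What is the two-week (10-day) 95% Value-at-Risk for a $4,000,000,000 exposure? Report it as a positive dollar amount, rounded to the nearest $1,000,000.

σ_{10d} = 4.13% × √10 = 13.060%; μ_{10d} = 10 × -0.05% = -0.500%.
VaR = −(-0.500%) + 1.645 × 13.060% = 21.984%.
On $4,000,000,000: 0.21984 × $4,000,000,000 = $879,360,000.

$879,000,000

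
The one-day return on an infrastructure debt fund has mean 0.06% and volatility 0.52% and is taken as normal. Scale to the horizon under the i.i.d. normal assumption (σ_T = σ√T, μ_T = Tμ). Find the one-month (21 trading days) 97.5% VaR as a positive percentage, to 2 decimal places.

At 97.5%, z = 1.960.
σ_{21d} = 0.52% × √21 = 2.383%; μ_{21d} = 21 × 0.06% = 1.260%.
VaR = −(1.260%) + 1.960 × 2.383% = 3.411%.

3.41%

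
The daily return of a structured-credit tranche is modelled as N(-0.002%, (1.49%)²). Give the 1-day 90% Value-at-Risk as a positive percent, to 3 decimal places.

1.912%

At 90% one-sided, z = 1.282.
VaR = −μ + z·σ = −(-0.002%) + 1.282 × 1.49% = 1.912%.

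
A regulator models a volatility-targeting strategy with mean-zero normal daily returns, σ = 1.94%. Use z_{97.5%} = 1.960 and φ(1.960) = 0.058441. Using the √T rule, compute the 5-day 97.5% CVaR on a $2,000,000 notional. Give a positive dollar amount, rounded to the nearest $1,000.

$203,000

σ_{5d} = 1.94% × √5 = 4.338%.
ES multiplier = φ(z)/(1−α) = 0.058441/0.025 = 2.338.
ES = 4.338% × 2.338 = 10.142%; on $2,000,000: $202,840.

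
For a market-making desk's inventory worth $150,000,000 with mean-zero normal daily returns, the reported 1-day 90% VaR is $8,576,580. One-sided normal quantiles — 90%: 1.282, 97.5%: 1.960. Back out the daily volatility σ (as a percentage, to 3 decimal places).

4.460%

VaR as a fraction: $8,576,580 / $150,000,000 = 5.718%.
σ = VaR / z = 5.718% / 1.282 = 4.460%.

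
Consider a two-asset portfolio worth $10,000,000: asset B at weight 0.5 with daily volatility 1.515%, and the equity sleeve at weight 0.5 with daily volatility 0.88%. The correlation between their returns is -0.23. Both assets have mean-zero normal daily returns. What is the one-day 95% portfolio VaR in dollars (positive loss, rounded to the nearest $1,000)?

σ_p² = 0.5²·1.515² + 0.5²·0.88² + 2·-0.23·0.5·0.5·1.515·0.88 = 0.6141 (%²).
σ_p = √0.6141 = 0.784%.
At 95%, z = 1.645.
VaR = 1.645 × 0.784% = 1.290%; on $10,000,000 that is $129,000.

$129,000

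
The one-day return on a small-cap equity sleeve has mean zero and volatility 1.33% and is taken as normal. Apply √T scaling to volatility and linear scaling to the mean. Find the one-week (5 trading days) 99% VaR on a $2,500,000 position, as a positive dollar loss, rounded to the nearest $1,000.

At 99%, z = 2.326.
σ_{5d} = 1.33% × √5 = 2.974%.
VaR = 2.326 × 2.974% = 6.918%.
On $2,500,000: 0.06918 × $2,500,000 = $172,950.

$173,000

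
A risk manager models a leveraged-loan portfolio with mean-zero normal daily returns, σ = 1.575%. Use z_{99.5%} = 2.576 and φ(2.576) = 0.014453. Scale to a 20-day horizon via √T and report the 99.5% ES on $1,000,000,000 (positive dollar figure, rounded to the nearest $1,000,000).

σ_{20d} = 1.575% × √20 = 7.044%.
ES multiplier = φ(z)/(1−α) = 0.014453/0.005 = 2.891.
ES = 7.044% × 2.891 = 20.364%; on $1,000,000,000: $203,640,000.

$204,000,000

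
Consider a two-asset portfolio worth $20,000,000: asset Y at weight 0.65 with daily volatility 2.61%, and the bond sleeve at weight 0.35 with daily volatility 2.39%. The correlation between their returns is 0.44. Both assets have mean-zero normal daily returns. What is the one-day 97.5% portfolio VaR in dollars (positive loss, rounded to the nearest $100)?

σ_p² = 0.65²·2.61² + 0.35²·2.39² + 2·0.44·0.65·0.35·2.61·2.39 = 4.8267 (%²).
σ_p = √4.8267 = 2.197%.
At 97.5%, z = 1.960.
VaR = 1.960 × 2.197% = 4.306%; on $20,000,000 that is $861,200.

$861,200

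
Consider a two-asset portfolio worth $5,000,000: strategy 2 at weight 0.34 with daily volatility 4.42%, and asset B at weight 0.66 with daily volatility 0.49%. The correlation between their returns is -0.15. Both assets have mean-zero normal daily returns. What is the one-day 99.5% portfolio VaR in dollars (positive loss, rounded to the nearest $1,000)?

σ_p² = 0.34²·4.42² + 0.66²·0.49² + 2·-0.15·0.34·0.66·4.42·0.49 = 2.2172 (%²).
σ_p = √2.2172 = 1.489%.
At 99.5%, z = 2.576.
VaR = 2.576 × 1.489% = 3.836%; on $5,000,000 that is $191,800.

$192,000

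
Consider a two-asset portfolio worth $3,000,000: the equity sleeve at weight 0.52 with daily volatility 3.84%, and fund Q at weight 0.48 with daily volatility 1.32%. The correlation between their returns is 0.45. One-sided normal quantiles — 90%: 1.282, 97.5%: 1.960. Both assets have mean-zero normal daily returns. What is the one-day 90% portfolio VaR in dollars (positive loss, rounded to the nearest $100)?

$90,400

σ_p² = 0.52²·3.84² + 0.48²·1.32² + 2·0.45·0.52·0.48·3.84·1.32 = 5.5273 (%²).
σ_p = √5.5273 = 2.351%.
VaR = 1.282 × 2.351% = 3.014%; on $3,000,000 that is $90,420.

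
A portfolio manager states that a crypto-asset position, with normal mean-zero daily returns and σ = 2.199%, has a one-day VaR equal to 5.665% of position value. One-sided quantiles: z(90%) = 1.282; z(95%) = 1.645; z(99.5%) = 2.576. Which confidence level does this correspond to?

99.5%

Implied z = VaR/σ = 5.665 / 2.199 = 2.576.
This matches z(99.5%) = 2.576.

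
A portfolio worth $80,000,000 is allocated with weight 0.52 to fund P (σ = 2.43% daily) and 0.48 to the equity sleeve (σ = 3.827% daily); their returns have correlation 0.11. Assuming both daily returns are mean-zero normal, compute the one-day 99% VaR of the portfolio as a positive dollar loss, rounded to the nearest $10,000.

σ_p² = 0.52²·2.43² + 0.48²·3.827² + 2·0.11·0.52·0.48·2.43·3.827 = 5.4818 (%²).
σ_p = √5.4818 = 2.341%.
At 99%, z = 2.326.
VaR = 2.326 × 2.341% = 5.445%; on $80,000,000 that is $4,356,000.

$4,360,000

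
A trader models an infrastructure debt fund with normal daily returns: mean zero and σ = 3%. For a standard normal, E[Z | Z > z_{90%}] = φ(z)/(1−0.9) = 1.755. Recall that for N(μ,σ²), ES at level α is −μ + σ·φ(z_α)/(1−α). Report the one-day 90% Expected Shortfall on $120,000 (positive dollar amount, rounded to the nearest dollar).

ES = 3% × 1.755 = 5.265%.
On $120,000: 0.05265 × $120,000 = $6,318.

$6,318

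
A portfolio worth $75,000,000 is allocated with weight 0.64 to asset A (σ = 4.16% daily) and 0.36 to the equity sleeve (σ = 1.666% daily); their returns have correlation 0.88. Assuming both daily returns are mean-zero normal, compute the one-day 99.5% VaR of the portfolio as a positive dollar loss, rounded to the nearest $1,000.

σ_p² = 0.64²·4.16² + 0.36²·1.666² + 2·0.88·0.64·0.36·4.16·1.666 = 10.2585 (%²).
σ_p = √10.2585 = 3.203%.
At 99.5%, z = 2.576.
VaR = 2.576 × 3.203% = 8.251%; on $75,000,000 that is $6,188,250.

$6,188,000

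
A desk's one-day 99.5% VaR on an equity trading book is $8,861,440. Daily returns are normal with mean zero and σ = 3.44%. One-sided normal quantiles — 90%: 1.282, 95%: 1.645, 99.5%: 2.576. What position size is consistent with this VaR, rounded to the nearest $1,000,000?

VaR as a fraction of value: z·σ = 2.576 × 3.44% = 8.86144%.
Position = $8,861,440 / 0.0886144 = $100,000,000.

$100,000,000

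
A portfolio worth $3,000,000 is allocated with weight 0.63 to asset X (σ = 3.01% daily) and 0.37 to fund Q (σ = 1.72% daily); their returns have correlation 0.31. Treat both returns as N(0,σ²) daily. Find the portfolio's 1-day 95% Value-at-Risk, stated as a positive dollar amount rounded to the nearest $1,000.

$108,000

σ_p² = 0.63²·3.01² + 0.37²·1.72² + 2·0.31·0.63·0.37·3.01·1.72 = 4.7492 (%²).
σ_p = √4.7492 = 2.179%.
At 95%, z = 1.645.
VaR = 1.645 × 2.179% = 3.584%; on $3,000,000 that is $107,520.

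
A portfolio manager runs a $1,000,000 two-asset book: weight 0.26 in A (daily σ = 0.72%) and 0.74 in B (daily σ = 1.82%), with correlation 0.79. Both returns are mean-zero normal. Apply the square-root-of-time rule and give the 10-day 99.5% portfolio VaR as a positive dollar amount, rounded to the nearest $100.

$122,100

σ_p = √(0.26²·0.72² + 0.74²·1.82² + 2·0.79·0.26·0.74·0.72·1.82) = 1.499%.
σ_{10d} = 1.499% × √10 = 4.740%.
z(99.5%) = 2.576.
VaR = 2.576 × 4.740% = 12.210%; on $1,000,000 that is $122,100.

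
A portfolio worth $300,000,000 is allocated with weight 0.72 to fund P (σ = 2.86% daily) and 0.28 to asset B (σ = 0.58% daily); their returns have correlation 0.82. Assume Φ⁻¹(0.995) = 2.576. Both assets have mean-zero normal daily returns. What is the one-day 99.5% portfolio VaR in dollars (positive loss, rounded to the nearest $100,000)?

σ_p² = 0.72²·2.86² + 0.28²·0.58² + 2·0.82·0.72·0.28·2.86·0.58 = 4.8151 (%²).
σ_p = √4.8151 = 2.194%.
VaR = 2.576 × 2.194% = 5.652%; on $300,000,000 that is $16,956,000.

$17,000,000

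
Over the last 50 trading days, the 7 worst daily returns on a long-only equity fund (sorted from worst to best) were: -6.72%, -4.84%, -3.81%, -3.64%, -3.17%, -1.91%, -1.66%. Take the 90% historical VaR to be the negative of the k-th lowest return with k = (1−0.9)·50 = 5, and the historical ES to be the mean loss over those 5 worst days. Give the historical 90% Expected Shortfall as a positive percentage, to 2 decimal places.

4.44%

The 5 worst returns sum to -22.18%.
ES = −(-22.18%) / 5 = 4.436% ≈ 4.44%.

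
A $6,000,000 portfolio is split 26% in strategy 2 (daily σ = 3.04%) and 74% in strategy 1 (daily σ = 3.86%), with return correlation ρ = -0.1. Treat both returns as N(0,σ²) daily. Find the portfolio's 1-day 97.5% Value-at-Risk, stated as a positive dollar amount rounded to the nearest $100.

σ_p² = 0.26²·3.04² + 0.74²·3.86² + 2·-0.1·0.26·0.74·3.04·3.86 = 8.3322 (%²).
σ_p = √8.3322 = 2.887%.
At 97.5%, z = 1.960.
VaR = 1.960 × 2.887% = 5.659%; on $6,000,000 that is $339,540.

$339,500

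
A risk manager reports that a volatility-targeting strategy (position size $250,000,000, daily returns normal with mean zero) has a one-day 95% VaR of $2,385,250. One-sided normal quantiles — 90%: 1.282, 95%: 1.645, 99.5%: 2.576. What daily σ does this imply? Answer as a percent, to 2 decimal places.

0.58%

VaR as a fraction: $2,385,250 / $250,000,000 = 0.954%.
σ = VaR / z = 0.954% / 1.645 = 0.580%.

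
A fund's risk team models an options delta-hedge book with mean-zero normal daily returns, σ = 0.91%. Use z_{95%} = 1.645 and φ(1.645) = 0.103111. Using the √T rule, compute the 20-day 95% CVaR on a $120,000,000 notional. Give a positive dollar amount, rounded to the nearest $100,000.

σ_{20d} = 0.91% × √20 = 4.070%.
ES multiplier = φ(z)/(1−α) = 0.103111/0.05 = 2.062.
ES = 4.070% × 2.062 = 8.392%; on $120,000,000: $10,070,400.

$10,100,000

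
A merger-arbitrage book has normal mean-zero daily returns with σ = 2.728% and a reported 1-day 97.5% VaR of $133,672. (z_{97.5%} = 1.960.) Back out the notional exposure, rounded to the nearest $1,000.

$2,500,000

VaR as a fraction of value: z·σ = 1.960 × 2.728% = 5.34688%.
Position = $133,672 / 0.0534688 = $2,500,000.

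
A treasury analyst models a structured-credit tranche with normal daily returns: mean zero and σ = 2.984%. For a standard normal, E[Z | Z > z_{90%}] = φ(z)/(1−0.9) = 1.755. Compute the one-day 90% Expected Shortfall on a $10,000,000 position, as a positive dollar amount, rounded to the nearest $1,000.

$524,000

ES = 2.984% × 1.755 = 5.237%.
On $10,000,000: 0.05237 × $10,000,000 = $523,700.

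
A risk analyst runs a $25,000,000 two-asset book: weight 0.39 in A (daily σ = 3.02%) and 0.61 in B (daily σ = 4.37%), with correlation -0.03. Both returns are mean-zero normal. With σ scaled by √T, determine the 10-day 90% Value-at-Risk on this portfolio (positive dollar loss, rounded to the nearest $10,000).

$2,920,000

σ_p = √(0.39²·3.02² + 0.61²·4.37² + 2·-0.03·0.39·0.61·3.02·4.37) = 2.882%.
σ_{10d} = 2.882% × √10 = 9.114%.
z(90%) = 1.282.
VaR = 1.282 × 9.114% = 11.684%; on $25,000,000 that is $2,921,000.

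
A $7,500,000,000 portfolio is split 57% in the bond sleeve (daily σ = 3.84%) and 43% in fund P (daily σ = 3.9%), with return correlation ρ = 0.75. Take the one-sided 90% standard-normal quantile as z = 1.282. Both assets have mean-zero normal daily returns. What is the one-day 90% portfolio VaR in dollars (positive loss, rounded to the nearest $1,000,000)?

σ_p² = 0.57²·3.84² + 0.43²·3.9² + 2·0.75·0.57·0.43·3.84·3.9 = 13.1091 (%²).
σ_p = √13.1091 = 3.621%.
VaR = 1.282 × 3.621% = 4.642%; on $7,500,000,000 that is $348,150,000.

$348,000,000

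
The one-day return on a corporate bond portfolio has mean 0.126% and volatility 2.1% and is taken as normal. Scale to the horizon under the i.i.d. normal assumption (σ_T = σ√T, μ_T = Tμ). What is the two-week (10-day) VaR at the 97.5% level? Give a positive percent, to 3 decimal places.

11.756%

At 97.5%, z = 1.960.
σ_{10d} = 2.1% × √10 = 6.641%; μ_{10d} = 10 × 0.126% = 1.260%.
VaR = −(1.260%) + 1.960 × 6.641% = 11.756%.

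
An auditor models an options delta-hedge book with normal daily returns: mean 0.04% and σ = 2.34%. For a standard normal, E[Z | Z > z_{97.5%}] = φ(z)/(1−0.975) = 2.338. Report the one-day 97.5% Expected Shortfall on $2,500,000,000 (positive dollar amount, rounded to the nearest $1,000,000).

ES = −(0.04%) + 2.34% × 2.338 = 5.431%.
On $2,500,000,000: 0.05431 × $2,500,000,000 = $135,775,000.

$136,000,000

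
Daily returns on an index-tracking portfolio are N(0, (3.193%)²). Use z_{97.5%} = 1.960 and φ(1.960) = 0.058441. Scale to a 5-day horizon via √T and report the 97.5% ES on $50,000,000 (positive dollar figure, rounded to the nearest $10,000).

σ_{5d} = 3.193% × √5 = 7.140%.
ES multiplier = φ(z)/(1−α) = 0.058441/0.025 = 2.338.
ES = 7.140% × 2.338 = 16.693%; on $50,000,000: $8,346,500.

$8,350,000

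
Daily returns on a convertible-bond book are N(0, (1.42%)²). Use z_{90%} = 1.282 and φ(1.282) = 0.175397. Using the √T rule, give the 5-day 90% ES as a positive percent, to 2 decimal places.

5.57%

σ_{5d} = 1.42% × √5 = 3.175%.
ES multiplier = φ(z)/(1−α) = 0.175397/0.1 = 1.754.
ES = 3.175% × 1.754 = 5.569%.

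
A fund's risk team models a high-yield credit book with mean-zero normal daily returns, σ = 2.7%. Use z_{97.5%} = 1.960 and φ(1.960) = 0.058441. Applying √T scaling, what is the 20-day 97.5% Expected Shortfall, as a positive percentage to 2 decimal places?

σ_{20d} = 2.7% × √20 = 12.075%.
ES multiplier = φ(z)/(1−α) = 0.058441/0.025 = 2.338.
ES = 12.075% × 2.338 = 28.231%.

28.23%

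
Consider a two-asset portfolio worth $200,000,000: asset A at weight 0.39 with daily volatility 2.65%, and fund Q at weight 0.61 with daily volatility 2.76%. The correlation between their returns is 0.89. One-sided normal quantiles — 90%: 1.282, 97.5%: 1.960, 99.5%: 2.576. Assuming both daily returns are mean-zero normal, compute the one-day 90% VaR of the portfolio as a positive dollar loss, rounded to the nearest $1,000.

$6,784,000

σ_p² = 0.39²·2.65² + 0.61²·2.76² + 2·0.89·0.39·0.61·2.65·2.76 = 6.9998 (%²).
σ_p = √6.9998 = 2.646%.
VaR = 1.282 × 2.646% = 3.392%; on $200,000,000 that is $6,784,000.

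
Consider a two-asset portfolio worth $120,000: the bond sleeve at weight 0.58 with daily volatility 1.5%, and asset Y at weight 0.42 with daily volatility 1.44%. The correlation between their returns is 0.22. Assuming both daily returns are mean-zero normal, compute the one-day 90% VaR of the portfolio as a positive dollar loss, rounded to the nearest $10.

$1,790

σ_p² = 0.58²·1.5² + 0.42²·1.44² + 2·0.22·0.58·0.42·1.5·1.44 = 1.3542 (%²).
σ_p = √1.3542 = 1.164%.
At 90%, z = 1.282.
VaR = 1.282 × 1.164% = 1.492%; on $120,000 that is $1,790.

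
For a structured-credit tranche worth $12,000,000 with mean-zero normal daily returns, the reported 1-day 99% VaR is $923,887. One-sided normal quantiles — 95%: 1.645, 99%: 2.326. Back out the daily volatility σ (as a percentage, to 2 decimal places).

3.31%

VaR as a fraction: $923,887 / $12,000,000 = 7.699%.
σ = VaR / z = 7.699% / 2.326 = 3.310%.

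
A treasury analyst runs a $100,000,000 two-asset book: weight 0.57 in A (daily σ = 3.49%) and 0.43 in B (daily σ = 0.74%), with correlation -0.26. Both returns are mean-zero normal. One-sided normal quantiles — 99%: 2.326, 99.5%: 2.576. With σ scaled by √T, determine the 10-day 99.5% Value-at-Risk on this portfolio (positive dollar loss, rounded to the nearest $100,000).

σ_p = √(0.57²·3.49² + 0.43²·0.74² + 2·-0.26·0.57·0.43·3.49·0.74) = 1.931%.
σ_{10d} = 1.931% × √10 = 6.106%.
VaR = 2.576 × 6.106% = 15.729%; on $100,000,000 that is $15,729,000.

$15,700,000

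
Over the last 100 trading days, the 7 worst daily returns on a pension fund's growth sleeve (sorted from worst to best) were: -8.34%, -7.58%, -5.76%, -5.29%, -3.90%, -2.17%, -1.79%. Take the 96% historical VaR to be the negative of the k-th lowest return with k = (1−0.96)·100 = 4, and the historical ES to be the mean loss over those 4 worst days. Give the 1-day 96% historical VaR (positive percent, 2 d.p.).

5.29%

k = 4; the 4th lowest return is -5.29%, so VaR = 5.29%.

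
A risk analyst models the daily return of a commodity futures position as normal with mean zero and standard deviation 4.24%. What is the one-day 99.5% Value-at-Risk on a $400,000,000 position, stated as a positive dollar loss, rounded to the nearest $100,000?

At 99.5% one-sided, z = 2.576.
VaR = z·σ = 2.576 × 4.24% = 10.922%.
On $400,000,000: 0.10922 × $400,000,000 = $43,688,000.

$43,700,000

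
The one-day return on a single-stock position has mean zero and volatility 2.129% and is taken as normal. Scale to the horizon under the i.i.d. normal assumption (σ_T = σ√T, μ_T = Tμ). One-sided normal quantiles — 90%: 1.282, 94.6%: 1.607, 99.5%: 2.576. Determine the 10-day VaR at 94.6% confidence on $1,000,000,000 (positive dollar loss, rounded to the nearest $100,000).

$108,200,000

σ_{10d} = 2.129% × √10 = 6.732%.
VaR = 1.607 × 6.732% = 10.818%.
On $1,000,000,000: 0.10818 × $1,000,000,000 = $108,180,000.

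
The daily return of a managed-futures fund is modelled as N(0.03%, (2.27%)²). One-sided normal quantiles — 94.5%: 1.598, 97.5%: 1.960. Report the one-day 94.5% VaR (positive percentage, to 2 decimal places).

3.60%

VaR = −μ + z·σ = −(0.03%) + 1.598 × 2.27% = 3.597%.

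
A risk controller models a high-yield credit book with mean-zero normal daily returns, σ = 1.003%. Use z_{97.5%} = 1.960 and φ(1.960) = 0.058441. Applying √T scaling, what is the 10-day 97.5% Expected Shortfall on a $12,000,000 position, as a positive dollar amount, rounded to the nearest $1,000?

$890,000

σ_{10d} = 1.003% × √10 = 3.172%.
ES multiplier = φ(z)/(1−α) = 0.058441/0.025 = 2.338.
ES = 3.172% × 2.338 = 7.416%; on $12,000,000: $889,920.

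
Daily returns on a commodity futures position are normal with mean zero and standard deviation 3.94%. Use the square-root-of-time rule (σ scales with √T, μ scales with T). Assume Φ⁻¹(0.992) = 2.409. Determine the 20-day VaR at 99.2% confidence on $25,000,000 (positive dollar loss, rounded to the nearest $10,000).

σ_{20d} = 3.94% × √20 = 17.620%.
VaR = 2.409 × 17.620% = 42.447%.
On $25,000,000: 0.42447 × $25,000,000 = $10,611,750.

$10,610,000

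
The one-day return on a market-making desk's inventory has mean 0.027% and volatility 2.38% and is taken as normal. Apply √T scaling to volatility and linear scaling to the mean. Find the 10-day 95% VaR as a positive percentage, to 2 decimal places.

At 95%, z = 1.645.
σ_{10d} = 2.38% × √10 = 7.526%; μ_{10d} = 10 × 0.027% = 0.270%.
VaR = −(0.270%) + 1.645 × 7.526% = 12.110%.

12.11%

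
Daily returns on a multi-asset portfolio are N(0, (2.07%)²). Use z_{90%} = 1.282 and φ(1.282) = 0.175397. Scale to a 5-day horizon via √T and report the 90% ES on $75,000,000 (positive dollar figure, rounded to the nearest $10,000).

$6,090,000

σ_{5d} = 2.07% × √5 = 4.629%.
ES multiplier = φ(z)/(1−α) = 0.175397/0.1 = 1.754.
ES = 4.629% × 1.754 = 8.119%; on $75,000,000: $6,089,250.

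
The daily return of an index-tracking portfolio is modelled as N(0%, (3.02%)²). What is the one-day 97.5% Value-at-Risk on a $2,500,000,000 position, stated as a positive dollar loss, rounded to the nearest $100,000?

At 97.5% one-sided, z = 1.960.
VaR = z·σ = 1.960 × 3.02% = 5.919%.
On $2,500,000,000: 0.05919 × $2,500,000,000 = $147,975,000.

$148,000,000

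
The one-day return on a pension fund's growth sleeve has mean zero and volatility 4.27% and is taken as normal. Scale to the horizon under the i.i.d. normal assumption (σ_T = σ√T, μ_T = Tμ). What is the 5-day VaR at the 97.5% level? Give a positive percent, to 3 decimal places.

At 97.5%, z = 1.960.
σ_{5d} = 4.27% × √5 = 9.548%.
VaR = 1.960 × 9.548% = 18.714%.

18.714%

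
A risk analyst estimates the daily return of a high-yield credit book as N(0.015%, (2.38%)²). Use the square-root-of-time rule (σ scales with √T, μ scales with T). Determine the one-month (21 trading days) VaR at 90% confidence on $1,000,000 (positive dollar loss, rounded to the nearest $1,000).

$137,000

At 90%, z = 1.282.
σ_{21d} = 2.38% × √21 = 10.907%; μ_{21d} = 21 × 0.015% = 0.315%.
VaR = −(0.315%) + 1.282 × 10.907% = 13.668%.
On $1,000,000: 0.13668 × $1,000,000 = $136,680.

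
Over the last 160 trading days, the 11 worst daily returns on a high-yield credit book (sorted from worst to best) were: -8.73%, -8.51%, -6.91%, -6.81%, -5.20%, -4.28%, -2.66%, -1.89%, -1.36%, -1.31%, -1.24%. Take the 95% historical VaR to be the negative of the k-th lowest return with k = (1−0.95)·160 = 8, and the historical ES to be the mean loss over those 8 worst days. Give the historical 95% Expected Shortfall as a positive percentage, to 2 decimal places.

5.62%

The 8 worst returns sum to -44.99%.
ES = −(-44.99%) / 8 = 5.62375% ≈ 5.62%.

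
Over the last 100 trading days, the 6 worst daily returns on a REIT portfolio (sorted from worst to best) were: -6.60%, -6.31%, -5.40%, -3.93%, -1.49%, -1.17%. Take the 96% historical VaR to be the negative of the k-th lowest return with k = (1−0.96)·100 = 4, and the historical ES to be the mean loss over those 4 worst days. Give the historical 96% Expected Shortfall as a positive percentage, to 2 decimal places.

5.56%

The 4 worst returns sum to -22.24%.
ES = −(-22.24%) / 4 = 5.56%.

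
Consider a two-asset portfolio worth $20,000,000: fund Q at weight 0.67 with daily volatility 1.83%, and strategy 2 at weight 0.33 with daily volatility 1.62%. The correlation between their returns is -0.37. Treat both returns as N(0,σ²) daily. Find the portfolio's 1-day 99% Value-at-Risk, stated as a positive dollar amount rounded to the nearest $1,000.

$531,000

σ_p² = 0.67²·1.83² + 0.33²·1.62² + 2·-0.37·0.67·0.33·1.83·1.62 = 1.3041 (%²).
σ_p = √1.3041 = 1.142%.
At 99%, z = 2.326.
VaR = 2.326 × 1.142% = 2.656%; on $20,000,000 that is $531,200.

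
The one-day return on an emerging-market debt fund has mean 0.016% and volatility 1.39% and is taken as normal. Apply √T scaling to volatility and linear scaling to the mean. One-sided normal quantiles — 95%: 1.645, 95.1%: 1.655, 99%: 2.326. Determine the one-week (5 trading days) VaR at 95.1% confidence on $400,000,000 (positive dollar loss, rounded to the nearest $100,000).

σ_{5d} = 1.39% × √5 = 3.108%; μ_{5d} = 5 × 0.016% = 0.080%.
VaR = −(0.080%) + 1.655 × 3.108% = 5.064%.
On $400,000,000: 0.05064 × $400,000,000 = $20,256,000.

$20,300,000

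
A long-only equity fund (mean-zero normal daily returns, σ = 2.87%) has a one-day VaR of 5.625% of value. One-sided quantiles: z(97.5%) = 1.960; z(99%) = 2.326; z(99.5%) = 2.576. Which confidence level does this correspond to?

97.5%

Implied z = VaR/σ = 5.625 / 2.87 = 1.960.
This matches z(97.5%) = 1.960.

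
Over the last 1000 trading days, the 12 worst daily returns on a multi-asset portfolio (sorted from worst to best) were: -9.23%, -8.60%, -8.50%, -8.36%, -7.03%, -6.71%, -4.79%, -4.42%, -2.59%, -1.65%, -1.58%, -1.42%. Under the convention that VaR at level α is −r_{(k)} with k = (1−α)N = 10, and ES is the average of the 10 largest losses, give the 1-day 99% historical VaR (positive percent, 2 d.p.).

k = 10; the 10th lowest return is -1.65%, so VaR = 1.65%.

1.65%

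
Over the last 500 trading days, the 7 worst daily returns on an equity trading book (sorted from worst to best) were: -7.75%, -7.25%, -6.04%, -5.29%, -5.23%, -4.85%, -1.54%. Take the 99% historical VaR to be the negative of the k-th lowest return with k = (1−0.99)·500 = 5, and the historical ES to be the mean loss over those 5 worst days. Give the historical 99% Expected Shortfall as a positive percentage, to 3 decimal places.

The 5 worst returns sum to -31.56%.
ES = −(-31.56%) / 5 = 6.312%.

6.312%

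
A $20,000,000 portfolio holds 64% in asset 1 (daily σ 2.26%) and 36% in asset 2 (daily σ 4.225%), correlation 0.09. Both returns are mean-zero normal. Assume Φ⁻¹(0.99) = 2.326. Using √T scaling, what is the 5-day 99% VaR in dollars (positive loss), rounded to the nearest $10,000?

σ_p = √(0.64²·2.26² + 0.36²·4.225² + 2·0.09·0.64·0.36·2.26·4.225) = 2.191%.
σ_{5d} = 2.191% × √5 = 4.899%.
VaR = 2.326 × 4.899% = 11.395%; on $20,000,000 that is $2,279,000.

$2,280,000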